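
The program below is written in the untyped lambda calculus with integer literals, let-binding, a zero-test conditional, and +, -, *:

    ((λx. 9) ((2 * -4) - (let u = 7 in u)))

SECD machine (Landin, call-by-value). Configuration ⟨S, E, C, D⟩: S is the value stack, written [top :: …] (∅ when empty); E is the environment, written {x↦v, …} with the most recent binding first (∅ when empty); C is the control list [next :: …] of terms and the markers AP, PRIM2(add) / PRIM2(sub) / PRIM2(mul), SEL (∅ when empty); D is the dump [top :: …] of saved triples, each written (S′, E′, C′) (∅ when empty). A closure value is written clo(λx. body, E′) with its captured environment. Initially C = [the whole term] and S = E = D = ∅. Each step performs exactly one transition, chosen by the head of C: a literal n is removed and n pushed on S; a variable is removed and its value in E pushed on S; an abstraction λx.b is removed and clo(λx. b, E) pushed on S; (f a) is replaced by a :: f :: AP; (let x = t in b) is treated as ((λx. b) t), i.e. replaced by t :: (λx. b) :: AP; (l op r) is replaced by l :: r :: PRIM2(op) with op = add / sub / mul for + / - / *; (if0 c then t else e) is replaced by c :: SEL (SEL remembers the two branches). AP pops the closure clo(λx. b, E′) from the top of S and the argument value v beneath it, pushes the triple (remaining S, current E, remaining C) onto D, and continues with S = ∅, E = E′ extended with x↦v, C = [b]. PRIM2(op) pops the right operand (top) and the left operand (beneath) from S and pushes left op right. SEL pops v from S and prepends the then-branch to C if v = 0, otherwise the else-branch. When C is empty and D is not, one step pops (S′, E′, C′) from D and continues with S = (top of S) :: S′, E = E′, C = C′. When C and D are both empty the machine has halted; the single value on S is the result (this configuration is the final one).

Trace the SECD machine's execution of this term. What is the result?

0. <S=∅, E=∅, C=[((λx. 9) ((2 * -4) - (let u = 7 in u)))], D=∅>
1. <S=∅, E=∅, C=[((2 * -4) - (let u = 7 in u)) :: (λx. 9) :: AP], D=∅>
2. <S=∅, E=∅, C=[(2 * -4) :: (let u = 7 in u) :: PRIM2(sub) :: (λx. 9) :: AP], D=∅>
3. <S=∅, E=∅, C=[2 :: -4 :: PRIM2(mul) :: (let u = 7 in u) :: PRIM2(sub) :: (λx. 9) :: AP], D=∅>
4. <S=[2], E=∅, C=[-4 :: PRIM2(mul) :: (let u = 7 in u) :: PRIM2(sub) :: (λx. 9) :: AP], D=∅>
5. <S=[-4 :: 2], E=∅, C=[PRIM2(mul) :: (let u = 7 in u) :: PRIM2(sub) :: (λx. 9) :: AP], D=∅>
6. <S=[-8], E=∅, C=[(let u = 7 in u) :: PRIM2(sub) :: (λx. 9) :: AP], D=∅>
7. <S=[-8], E=∅, C=[7 :: (λu. u) :: AP :: PRIM2(sub) :: (λx. 9) :: AP], D=∅>
8. <S=[7 :: -8], E=∅, C=[(λu. u) :: AP :: PRIM2(sub) :: (λx. 9) :: AP], D=∅>
9. <S=[clo(λu. u, ∅) :: 7 :: -8], E=∅, C=[AP :: PRIM2(sub) :: (λx. 9) :: AP], D=∅>
10. <S=∅, E={u↦7}, C=[u], D=[([-8], ∅, [PRIM2(sub) :: (λx. 9) :: AP])]>
11. <S=[7], E={u↦7}, C=∅, D=[([-8], ∅, [PRIM2(sub) :: (λx. 9) :: AP])]>
12. <S=[7 :: -8], E=∅, C=[PRIM2(sub) :: (λx. 9) :: AP], D=∅>
13. <S=[-15], E=∅, C=[(λx. 9) :: AP], D=∅>
14. <S=[clo(λx. 9, ∅) :: -15], E=∅, C=[AP], D=∅>
15. <S=∅, E={x↦-15}, C=[9], D=[(∅, ∅, ∅)]>
16. <S=[9], E={x↦-15}, C=∅, D=[(∅, ∅, ∅)]>
17. <S=[9], E=∅, C=∅, D=∅>
→ final value 9

Answer: 9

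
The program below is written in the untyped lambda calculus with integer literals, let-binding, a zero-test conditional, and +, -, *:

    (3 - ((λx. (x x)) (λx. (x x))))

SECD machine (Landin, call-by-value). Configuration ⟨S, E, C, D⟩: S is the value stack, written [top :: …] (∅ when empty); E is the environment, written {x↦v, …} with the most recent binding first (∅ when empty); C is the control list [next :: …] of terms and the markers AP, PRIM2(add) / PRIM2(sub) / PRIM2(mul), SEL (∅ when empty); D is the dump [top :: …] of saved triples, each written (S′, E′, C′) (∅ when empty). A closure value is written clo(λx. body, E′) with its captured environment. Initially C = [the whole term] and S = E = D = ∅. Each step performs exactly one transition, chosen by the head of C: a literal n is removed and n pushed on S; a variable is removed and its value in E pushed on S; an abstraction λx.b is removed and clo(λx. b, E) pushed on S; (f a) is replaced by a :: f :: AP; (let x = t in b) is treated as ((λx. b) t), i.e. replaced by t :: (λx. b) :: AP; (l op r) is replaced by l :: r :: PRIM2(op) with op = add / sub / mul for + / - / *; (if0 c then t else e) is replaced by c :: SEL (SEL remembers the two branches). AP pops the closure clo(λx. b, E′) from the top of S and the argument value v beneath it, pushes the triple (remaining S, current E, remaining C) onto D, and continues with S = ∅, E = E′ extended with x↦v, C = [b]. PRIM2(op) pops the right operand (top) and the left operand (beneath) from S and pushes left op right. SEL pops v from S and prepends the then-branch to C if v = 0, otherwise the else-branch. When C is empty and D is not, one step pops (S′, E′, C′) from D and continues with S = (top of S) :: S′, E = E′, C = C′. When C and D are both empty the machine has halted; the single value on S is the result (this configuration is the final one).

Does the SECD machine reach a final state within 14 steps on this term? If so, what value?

step 0: ⟨S=∅; E=∅; C=[(3 - ((λx. (x x)) (λx. (x x))))]; D=∅⟩
step 1: ⟨S=∅; E=∅; C=[3 :: ((λx. (x x)) (λx. (x x))) :: PRIM2(sub)]; D=∅⟩
step 2: ⟨S=[3]; E=∅; C=[((λx. (x x)) (λx. (x x))) :: PRIM2(sub)]; D=∅⟩
step 3: ⟨S=[3]; E=∅; C=[(λx. (x x)) :: (λx. (x x)) :: AP :: PRIM2(sub)]; D=∅⟩
step 4: ⟨S=[clo(λx. (x x), ∅) :: 3]; E=∅; C=[(λx. (x x)) :: AP :: PRIM2(sub)]; D=∅⟩
step 5: ⟨S=[clo(λx. (x x), ∅) :: clo(λx. (x x), ∅) :: 3]; E=∅; C=[AP :: PRIM2(sub)]; D=∅⟩
step 6: ⟨S=∅; E={x↦clo(λx. (x x), ∅)}; C=[(x x)]; D=[([3], ∅, [PRIM2(sub)])]⟩
step 7: ⟨S=∅; E={x↦clo(λx. (x x), ∅)}; C=[x :: x :: AP]; D=[([3], ∅, [PRIM2(sub)])]⟩
step 8: ⟨S=[clo(λx. (x x), ∅)]; E={x↦clo(λx. (x x), ∅)}; C=[x :: AP]; D=[([3], ∅, [PRIM2(sub)])]⟩
step 9: ⟨S=[clo(λx. (x x), ∅) :: clo(λx. (x x), ∅)]; E={x↦clo(λx. (x x), ∅)}; C=[AP]; D=[([3], ∅, [PRIM2(sub)])]⟩
step 10: ⟨S=∅; E={x↦clo(λx. (x x), ∅)}; C=[(x x)]; D=[(∅, {x↦clo(λx. (x x), ∅)}, ∅) :: ([3], ∅, [PRIM2(sub)])]⟩
step 11: ⟨S=∅; E={x↦clo(λx. (x x), ∅)}; C=[x :: x :: AP]; D=[(∅, {x↦clo(λx. (x x), ∅)}, ∅) :: ([3], ∅, [PRIM2(sub)])]⟩
step 12: ⟨S=[clo(λx. (x x), ∅)]; E={x↦clo(λx. (x x), ∅)}; C=[x :: AP]; D=[(∅, {x↦clo(λx. (x x), ∅)}, ∅) :: ([3], ∅, [PRIM2(sub)])]⟩
step 13: ⟨S=[clo(λx. (x x), ∅) :: clo(λx. (x x), ∅)]; E={x↦clo(λx. (x x), ∅)}; C=[AP]; D=[(∅, {x↦clo(λx. (x x), ∅)}, ∅) :: ([3], ∅, [PRIM2(sub)])]⟩
step 14: ⟨S=∅; E={x↦clo(λx. (x x), ∅)}; C=[(x x)]; D=[(∅, {x↦clo(λx. (x x), ∅)}, ∅) :: (∅, {x↦clo(λx. (x x), ∅)}, ∅) :: ([3], ∅, [PRIM2(sub)])]⟩
→ 14 transitions taken and the configuration is still not final: no result within 14 steps

Answer: DIVERGES (no final state within 14 steps)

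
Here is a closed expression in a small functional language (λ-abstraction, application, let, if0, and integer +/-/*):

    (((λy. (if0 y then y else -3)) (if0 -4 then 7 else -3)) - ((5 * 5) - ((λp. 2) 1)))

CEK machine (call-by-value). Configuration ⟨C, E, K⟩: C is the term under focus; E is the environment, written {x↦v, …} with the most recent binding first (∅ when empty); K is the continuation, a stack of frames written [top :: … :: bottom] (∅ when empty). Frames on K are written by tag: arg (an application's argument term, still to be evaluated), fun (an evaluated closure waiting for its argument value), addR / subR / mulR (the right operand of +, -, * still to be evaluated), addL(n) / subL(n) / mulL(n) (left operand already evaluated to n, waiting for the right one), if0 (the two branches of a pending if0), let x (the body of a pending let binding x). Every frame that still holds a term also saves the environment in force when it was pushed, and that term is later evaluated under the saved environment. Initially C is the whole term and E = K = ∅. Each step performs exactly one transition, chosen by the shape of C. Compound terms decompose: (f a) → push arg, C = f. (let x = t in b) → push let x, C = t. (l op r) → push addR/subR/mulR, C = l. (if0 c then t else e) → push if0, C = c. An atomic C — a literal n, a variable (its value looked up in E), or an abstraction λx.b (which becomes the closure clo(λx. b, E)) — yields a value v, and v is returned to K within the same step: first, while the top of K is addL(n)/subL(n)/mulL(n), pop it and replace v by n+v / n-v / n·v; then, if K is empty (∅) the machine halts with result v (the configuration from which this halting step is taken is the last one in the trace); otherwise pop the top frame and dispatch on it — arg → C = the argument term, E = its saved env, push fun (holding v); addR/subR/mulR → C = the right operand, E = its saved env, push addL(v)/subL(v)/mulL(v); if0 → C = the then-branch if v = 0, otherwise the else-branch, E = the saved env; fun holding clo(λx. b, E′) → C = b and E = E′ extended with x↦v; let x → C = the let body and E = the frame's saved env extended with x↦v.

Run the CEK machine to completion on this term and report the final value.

0. [C=(((λy. (if0 y then y else -3)) (if0 -4 then 7 else -3)) - ((5 * 5) - ((λp. 2) 1))) | E=∅ | K=∅]
1. [C=((λy. (if0 y then y else -3)) (if0 -4 then 7 else -3)) | E=∅ | K=[subR]]
2. [C=(λy. (if0 y then y else -3)) | E=∅ | K=[arg :: subR]]
3. [C=(if0 -4 then 7 else -3) | E=∅ | K=[fun :: subR]]
4. [C=-4 | E=∅ | K=[if0 :: fun :: subR]]
5. [C=-3 | E=∅ | K=[fun :: subR]]
6. [C=(if0 y then y else -3) | E={y↦-3} | K=[subR]]
7. [C=y | E={y↦-3} | K=[if0 :: subR]]
8. [C=-3 | E={y↦-3} | K=[subR]]
9. [C=((5 * 5) - ((λp. 2) 1)) | E=∅ | K=[subL(-3)]]
10. [C=(5 * 5) | E=∅ | K=[subR :: subL(-3)]]
11. [C=5 | E=∅ | K=[mulR :: subR :: subL(-3)]]
12. [C=5 | E=∅ | K=[mulL(5) :: subR :: subL(-3)]]
13. [C=((λp. 2) 1) | E=∅ | K=[subL(25) :: subL(-3)]]
14. [C=(λp. 2) | E=∅ | K=[arg :: subL(25) :: subL(-3)]]
15. [C=1 | E=∅ | K=[fun :: subL(25) :: subL(-3)]]
16. [C=2 | E={p↦1} | K=[subL(25) :: subL(-3)]]
→ final value -26

Answer: -26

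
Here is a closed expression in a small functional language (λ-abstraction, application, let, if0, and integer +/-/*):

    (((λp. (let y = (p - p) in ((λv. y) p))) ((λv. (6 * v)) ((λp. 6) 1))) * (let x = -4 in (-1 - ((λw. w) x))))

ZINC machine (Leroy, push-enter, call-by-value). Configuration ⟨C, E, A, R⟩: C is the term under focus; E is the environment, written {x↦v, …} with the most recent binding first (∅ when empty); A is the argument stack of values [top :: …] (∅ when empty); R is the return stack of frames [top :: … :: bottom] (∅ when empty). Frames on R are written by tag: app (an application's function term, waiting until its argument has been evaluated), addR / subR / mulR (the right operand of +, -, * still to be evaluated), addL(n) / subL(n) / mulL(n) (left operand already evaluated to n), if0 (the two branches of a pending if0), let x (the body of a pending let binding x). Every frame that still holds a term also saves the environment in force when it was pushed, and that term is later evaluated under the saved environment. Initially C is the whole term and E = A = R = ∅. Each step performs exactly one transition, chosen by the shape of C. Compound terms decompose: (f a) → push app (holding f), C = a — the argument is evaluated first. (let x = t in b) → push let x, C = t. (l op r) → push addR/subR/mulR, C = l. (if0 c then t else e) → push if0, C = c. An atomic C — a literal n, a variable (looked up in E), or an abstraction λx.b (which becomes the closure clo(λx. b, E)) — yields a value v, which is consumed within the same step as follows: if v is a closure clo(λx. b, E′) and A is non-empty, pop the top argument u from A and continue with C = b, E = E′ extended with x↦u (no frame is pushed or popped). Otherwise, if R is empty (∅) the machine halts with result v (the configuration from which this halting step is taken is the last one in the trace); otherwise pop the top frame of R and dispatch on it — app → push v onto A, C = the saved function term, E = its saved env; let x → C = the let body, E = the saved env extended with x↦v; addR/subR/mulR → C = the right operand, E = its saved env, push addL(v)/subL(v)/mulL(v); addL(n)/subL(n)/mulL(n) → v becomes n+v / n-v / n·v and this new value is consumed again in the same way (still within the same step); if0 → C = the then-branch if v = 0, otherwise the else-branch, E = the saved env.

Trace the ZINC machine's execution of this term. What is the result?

Answer: 0

Machine steps:
0. [C=(((λp. (let y = (p - p) in ((λv. y) p))) ((λv. (6 * v)) ((λp. 6) 1))) * (let x = -4 in (-1 - ((λw. w) x)))) | E=∅ | A=∅ | R=∅]
1. [C=((λp. (let y = (p - p) in ((λv. y) p))) ((λv. (6 * v)) ((λp. 6) 1))) | E=∅ | A=∅ | R=[mulR]]
2. [C=((λv. (6 * v)) ((λp. 6) 1)) | E=∅ | A=∅ | R=[app :: mulR]]
3. [C=((λp. 6) 1) | E=∅ | A=∅ | R=[app :: app :: mulR]]
4. [C=1 | E=∅ | A=∅ | R=[app :: app :: app :: mulR]]
5. [C=(λp. 6) | E=∅ | A=[1] | R=[app :: app :: mulR]]
6. [C=6 | E={p↦1} | A=∅ | R=[app :: app :: mulR]]
7. [C=(λv. (6 * v)) | E=∅ | A=[6] | R=[app :: mulR]]
8. [C=(6 * v) | E={v↦6} | A=∅ | R=[app :: mulR]]
9. [C=6 | E={v↦6} | A=∅ | R=[mulR :: app :: mulR]]
10. [C=v | E={v↦6} | A=∅ | R=[mulL(6) :: app :: mulR]]
11. [C=(λp. (let y = (p - p) in ((λv. y) p))) | E=∅ | A=[36] | R=[mulR]]
12. [C=(let y = (p - p) in ((λv. y) p)) | E={p↦36} | A=∅ | R=[mulR]]
13. [C=(p - p) | E={p↦36} | A=∅ | R=[let y :: mulR]]
14. [C=p | E={p↦36} | A=∅ | R=[subR :: let y :: mulR]]
15. [C=p | E={p↦36} | A=∅ | R=[subL(36) :: let y :: mulR]]
16. [C=((λv. y) p) | E={y↦0, p↦36} | A=∅ | R=[mulR]]
17. [C=p | E={y↦0, p↦36} | A=∅ | R=[app :: mulR]]
18. [C=(λv. y) | E={y↦0, p↦36} | A=[36] | R=[mulR]]
19. [C=y | E={v↦36, y↦0, p↦36} | A=∅ | R=[mulR]]
20. [C=(let x = -4 in (-1 - ((λw. w) x))) | E=∅ | A=∅ | R=[mulL(0)]]
21. [C=-4 | E=∅ | A=∅ | R=[let x :: mulL(0)]]
22. [C=(-1 - ((λw. w) x)) | E={x↦-4} | A=∅ | R=[mulL(0)]]
23. [C=-1 | E={x↦-4} | A=∅ | R=[subR :: mulL(0)]]
24. [C=((λw. w) x) | E={x↦-4} | A=∅ | R=[subL(-1) :: mulL(0)]]
25. [C=x | E={x↦-4} | A=∅ | R=[app :: subL(-1) :: mulL(0)]]
26. [C=(λw. w) | E={x↦-4} | A=[-4] | R=[subL(-1) :: mulL(0)]]
27. [C=w | E={w↦-4, x↦-4} | A=∅ | R=[subL(-1) :: mulL(0)]]
→ final value 0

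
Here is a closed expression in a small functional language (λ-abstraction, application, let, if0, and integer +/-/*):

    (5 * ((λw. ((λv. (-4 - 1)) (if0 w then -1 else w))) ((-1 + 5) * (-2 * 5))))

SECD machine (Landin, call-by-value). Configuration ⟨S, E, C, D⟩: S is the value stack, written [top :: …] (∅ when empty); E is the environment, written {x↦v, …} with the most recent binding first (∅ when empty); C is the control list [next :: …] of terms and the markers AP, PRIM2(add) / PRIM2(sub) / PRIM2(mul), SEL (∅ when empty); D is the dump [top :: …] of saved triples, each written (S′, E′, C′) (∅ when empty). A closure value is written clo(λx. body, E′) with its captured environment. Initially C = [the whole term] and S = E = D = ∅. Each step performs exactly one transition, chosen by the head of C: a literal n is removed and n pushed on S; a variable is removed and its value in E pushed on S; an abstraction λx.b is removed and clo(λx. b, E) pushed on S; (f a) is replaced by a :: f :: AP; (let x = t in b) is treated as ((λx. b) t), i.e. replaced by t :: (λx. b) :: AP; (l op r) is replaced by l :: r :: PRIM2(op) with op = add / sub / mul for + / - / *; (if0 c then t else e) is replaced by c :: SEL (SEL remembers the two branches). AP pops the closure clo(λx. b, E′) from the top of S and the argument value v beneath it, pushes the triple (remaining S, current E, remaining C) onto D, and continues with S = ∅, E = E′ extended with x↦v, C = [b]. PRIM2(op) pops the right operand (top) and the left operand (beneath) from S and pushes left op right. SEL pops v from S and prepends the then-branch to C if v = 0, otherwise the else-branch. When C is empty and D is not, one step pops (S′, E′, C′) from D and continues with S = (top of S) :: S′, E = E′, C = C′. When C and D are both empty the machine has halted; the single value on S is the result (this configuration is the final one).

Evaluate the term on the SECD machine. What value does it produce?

Answer: -25

Derivation:
t=0: ⟨S=∅; E=∅; C=[(5 * ((λw. ((λv. (-4 - 1)) (if0 w then -1 else w))) ((-1 + 5) * (-2 * 5))))]; D=∅⟩
t=1: ⟨S=∅; E=∅; C=[5 :: ((λw. ((λv. (-4 - 1)) (if0 w then -1 else w))) ((-1 + 5) * (-2 * 5))) :: PRIM2(mul)]; D=∅⟩
t=2: ⟨S=[5]; E=∅; C=[((λw. ((λv. (-4 - 1)) (if0 w then -1 else w))) ((-1 + 5) * (-2 * 5))) :: PRIM2(mul)]; D=∅⟩
t=3: ⟨S=[5]; E=∅; C=[((-1 + 5) * (-2 * 5)) :: (λw. ((λv. (-4 - 1)) (if0 w then -1 else w))) :: AP :: PRIM2(mul)]; D=∅⟩
t=4: ⟨S=[5]; E=∅; C=[(-1 + 5) :: (-2 * 5) :: PRIM2(mul) :: (λw. ((λv. (-4 - 1)) (if0 w then -1 else w))) :: AP :: PRIM2(mul)]; D=∅⟩
t=5: ⟨S=[5]; E=∅; C=[-1 :: 5 :: PRIM2(add) :: (-2 * 5) :: PRIM2(mul) :: (λw. ((λv. (-4 - 1)) (if0 w then -1 else w))) :: AP :: PRIM2(mul)]; D=∅⟩
t=6: ⟨S=[-1 :: 5]; E=∅; C=[5 :: PRIM2(add) :: (-2 * 5) :: PRIM2(mul) :: (λw. ((λv. (-4 - 1)) (if0 w then -1 else w))) :: AP :: PRIM2(mul)]; D=∅⟩
t=7: ⟨S=[5 :: -1 :: 5]; E=∅; C=[PRIM2(add) :: (-2 * 5) :: PRIM2(mul) :: (λw. ((λv. (-4 - 1)) (if0 w then -1 else w))) :: AP :: PRIM2(mul)]; D=∅⟩
t=8: ⟨S=[4 :: 5]; E=∅; C=[(-2 * 5) :: PRIM2(mul) :: (λw. ((λv. (-4 - 1)) (if0 w then -1 else w))) :: AP :: PRIM2(mul)]; D=∅⟩
t=9: ⟨S=[4 :: 5]; E=∅; C=[-2 :: 5 :: PRIM2(mul) :: PRIM2(mul) :: (λw. ((λv. (-4 - 1)) (if0 w then -1 else w))) :: AP :: PRIM2(mul)]; D=∅⟩
t=10: ⟨S=[-2 :: 4 :: 5]; E=∅; C=[5 :: PRIM2(mul) :: PRIM2(mul) :: (λw. ((λv. (-4 - 1)) (if0 w then -1 else w))) :: AP :: PRIM2(mul)]; D=∅⟩
t=11: ⟨S=[5 :: -2 :: 4 :: 5]; E=∅; C=[PRIM2(mul) :: PRIM2(mul) :: (λw. ((λv. (-4 - 1)) (if0 w then -1 else w))) :: AP :: PRIM2(mul)]; D=∅⟩
t=12: ⟨S=[-10 :: 4 :: 5]; E=∅; C=[PRIM2(mul) :: (λw. ((λv. (-4 - 1)) (if0 w then -1 else w))) :: AP :: PRIM2(mul)]; D=∅⟩
t=13: ⟨S=[-40 :: 5]; E=∅; C=[(λw. ((λv. (-4 - 1)) (if0 w then -1 else w))) :: AP :: PRIM2(mul)]; D=∅⟩
t=14: ⟨S=[clo(λw. ((λv. (-4 - 1)) (if0 w then -1 else w)), ∅) :: -40 :: 5]; E=∅; C=[AP :: PRIM2(mul)]; D=∅⟩
t=15: ⟨S=∅; E={w↦-40}; C=[((λv. (-4 - 1)) (if0 w then -1 else w))]; D=[([5], ∅, [PRIM2(mul)])]⟩
t=16: ⟨S=∅; E={w↦-40}; C=[(if0 w then -1 else w) :: (λv. (-4 - 1)) :: AP]; D=[([5], ∅, [PRIM2(mul)])]⟩
t=17: ⟨S=∅; E={w↦-40}; C=[w :: SEL :: (λv. (-4 - 1)) :: AP]; D=[([5], ∅, [PRIM2(mul)])]⟩
t=18: ⟨S=[-40]; E={w↦-40}; C=[SEL :: (λv. (-4 - 1)) :: AP]; D=[([5], ∅, [PRIM2(mul)])]⟩
t=19: ⟨S=∅; E={w↦-40}; C=[w :: (λv. (-4 - 1)) :: AP]; D=[([5], ∅, [PRIM2(mul)])]⟩
t=20: ⟨S=[-40]; E={w↦-40}; C=[(λv. (-4 - 1)) :: AP]; D=[([5], ∅, [PRIM2(mul)])]⟩
t=21: ⟨S=[clo(λv. (-4 - 1), {w↦-40}) :: -40]; E={w↦-40}; C=[AP]; D=[([5], ∅, [PRIM2(mul)])]⟩
t=22: ⟨S=∅; E={v↦-40, w↦-40}; C=[(-4 - 1)]; D=[(∅, {w↦-40}, ∅) :: ([5], ∅, [PRIM2(mul)])]⟩
t=23: ⟨S=∅; E={v↦-40, w↦-40}; C=[-4 :: 1 :: PRIM2(sub)]; D=[(∅, {w↦-40}, ∅) :: ([5], ∅, [PRIM2(mul)])]⟩
t=24: ⟨S=[-4]; E={v↦-40, w↦-40}; C=[1 :: PRIM2(sub)]; D=[(∅, {w↦-40}, ∅) :: ([5], ∅, [PRIM2(mul)])]⟩
t=25: ⟨S=[1 :: -4]; E={v↦-40, w↦-40}; C=[PRIM2(sub)]; D=[(∅, {w↦-40}, ∅) :: ([5], ∅, [PRIM2(mul)])]⟩
t=26: ⟨S=[-5]; E={v↦-40, w↦-40}; C=∅; D=[(∅, {w↦-40}, ∅) :: ([5], ∅, [PRIM2(mul)])]⟩
t=27: ⟨S=[-5]; E={w↦-40}; C=∅; D=[([5], ∅, [PRIM2(mul)])]⟩
t=28: ⟨S=[-5 :: 5]; E=∅; C=[PRIM2(mul)]; D=∅⟩
t=29: ⟨S=[-25]; E=∅; C=∅; D=∅⟩
→ final value -25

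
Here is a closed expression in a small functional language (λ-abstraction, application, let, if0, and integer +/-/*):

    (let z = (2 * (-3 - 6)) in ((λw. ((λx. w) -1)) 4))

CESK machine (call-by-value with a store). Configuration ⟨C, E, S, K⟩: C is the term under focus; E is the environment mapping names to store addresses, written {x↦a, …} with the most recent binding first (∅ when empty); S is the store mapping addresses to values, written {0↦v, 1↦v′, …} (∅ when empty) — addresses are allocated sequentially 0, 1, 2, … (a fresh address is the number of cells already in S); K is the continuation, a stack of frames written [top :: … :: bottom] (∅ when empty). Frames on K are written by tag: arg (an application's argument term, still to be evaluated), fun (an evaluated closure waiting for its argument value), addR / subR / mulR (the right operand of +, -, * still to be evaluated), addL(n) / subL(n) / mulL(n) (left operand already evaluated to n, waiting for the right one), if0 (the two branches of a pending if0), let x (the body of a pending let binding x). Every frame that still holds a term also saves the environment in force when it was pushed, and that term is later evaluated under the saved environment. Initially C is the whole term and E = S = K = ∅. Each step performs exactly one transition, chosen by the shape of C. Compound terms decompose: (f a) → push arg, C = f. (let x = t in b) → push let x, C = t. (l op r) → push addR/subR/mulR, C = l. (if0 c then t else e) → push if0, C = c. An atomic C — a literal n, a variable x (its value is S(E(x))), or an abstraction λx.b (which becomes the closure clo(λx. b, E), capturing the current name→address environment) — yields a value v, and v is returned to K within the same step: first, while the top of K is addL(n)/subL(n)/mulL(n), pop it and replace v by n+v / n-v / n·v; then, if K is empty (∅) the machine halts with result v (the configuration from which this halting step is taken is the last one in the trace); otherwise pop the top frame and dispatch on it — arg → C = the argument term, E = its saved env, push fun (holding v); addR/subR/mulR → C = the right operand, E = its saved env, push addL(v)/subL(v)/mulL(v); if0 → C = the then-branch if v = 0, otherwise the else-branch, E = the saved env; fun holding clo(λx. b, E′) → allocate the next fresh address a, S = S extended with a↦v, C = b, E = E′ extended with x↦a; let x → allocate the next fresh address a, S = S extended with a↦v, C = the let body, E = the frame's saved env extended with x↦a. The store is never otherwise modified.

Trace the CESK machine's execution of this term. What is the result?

Answer: 4

Execution trace:
0. <C=(let z = (2 * (-3 - 6)) in ((λw. ((λx. w) -1)) 4)), E=∅, S=∅, K=∅>
1. <C=(2 * (-3 - 6)), E=∅, S=∅, K=[let z]>
2. <C=2, E=∅, S=∅, K=[mulR :: let z]>
3. <C=(-3 - 6), E=∅, S=∅, K=[mulL(2) :: let z]>
4. <C=-3, E=∅, S=∅, K=[subR :: mulL(2) :: let z]>
5. <C=6, E=∅, S=∅, K=[subL(-3) :: mulL(2) :: let z]>
6. <C=((λw. ((λx. w) -1)) 4), E={z↦0}, S={0↦-18}, K=∅>
7. <C=(λw. ((λx. w) -1)), E={z↦0}, S={0↦-18}, K=[arg]>
8. <C=4, E={z↦0}, S={0↦-18}, K=[fun]>
9. <C=((λx. w) -1), E={w↦1, z↦0}, S={0↦-18, 1↦4}, K=∅>
10. <C=(λx. w), E={w↦1, z↦0}, S={0↦-18, 1↦4}, K=[arg]>
11. <C=-1, E={w↦1, z↦0}, S={0↦-18, 1↦4}, K=[fun]>
12. <C=w, E={x↦2, w↦1, z↦0}, S={0↦-18, 1↦4, 2↦-1}, K=∅>
→ final value 4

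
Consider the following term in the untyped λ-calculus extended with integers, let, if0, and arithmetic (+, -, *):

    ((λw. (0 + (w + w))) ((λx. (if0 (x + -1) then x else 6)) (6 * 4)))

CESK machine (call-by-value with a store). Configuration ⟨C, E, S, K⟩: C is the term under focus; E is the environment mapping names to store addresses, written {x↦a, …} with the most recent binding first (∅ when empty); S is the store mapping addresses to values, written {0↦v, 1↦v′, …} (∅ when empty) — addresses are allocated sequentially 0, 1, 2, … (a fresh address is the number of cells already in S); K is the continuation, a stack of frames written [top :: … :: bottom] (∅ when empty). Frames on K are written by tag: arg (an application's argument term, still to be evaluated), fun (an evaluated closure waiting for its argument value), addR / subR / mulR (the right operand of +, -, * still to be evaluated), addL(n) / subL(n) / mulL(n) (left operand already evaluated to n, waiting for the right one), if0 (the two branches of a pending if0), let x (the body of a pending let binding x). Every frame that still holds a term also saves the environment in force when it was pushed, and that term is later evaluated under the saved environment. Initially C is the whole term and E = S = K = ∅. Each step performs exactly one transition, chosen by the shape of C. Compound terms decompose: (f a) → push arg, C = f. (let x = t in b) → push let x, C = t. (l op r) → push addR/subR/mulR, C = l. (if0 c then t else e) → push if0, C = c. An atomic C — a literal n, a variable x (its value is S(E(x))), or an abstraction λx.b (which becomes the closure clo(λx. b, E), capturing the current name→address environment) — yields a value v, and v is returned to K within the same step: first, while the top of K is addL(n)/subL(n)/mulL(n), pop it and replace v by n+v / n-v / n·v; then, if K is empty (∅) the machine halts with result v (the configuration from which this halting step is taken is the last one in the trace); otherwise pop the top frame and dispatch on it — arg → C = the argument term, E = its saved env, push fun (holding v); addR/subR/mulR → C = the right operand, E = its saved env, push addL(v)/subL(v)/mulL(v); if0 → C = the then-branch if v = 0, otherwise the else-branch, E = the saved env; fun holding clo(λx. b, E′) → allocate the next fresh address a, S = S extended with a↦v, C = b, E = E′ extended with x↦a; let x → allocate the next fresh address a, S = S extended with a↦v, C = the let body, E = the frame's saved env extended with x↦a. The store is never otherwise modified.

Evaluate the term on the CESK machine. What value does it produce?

Answer: 12

Execution trace:
step 0: <C=((λw. (0 + (w + w))) ((λx. (if0 (x + -1) then x else 6)) (6 * 4))), E=∅, S=∅, K=∅>
step 1: <C=(λw. (0 + (w + w))), E=∅, S=∅, K=[arg]>
step 2: <C=((λx. (if0 (x + -1) then x else 6)) (6 * 4)), E=∅, S=∅, K=[fun]>
step 3: <C=(λx. (if0 (x + -1) then x else 6)), E=∅, S=∅, K=[arg :: fun]>
step 4: <C=(6 * 4), E=∅, S=∅, K=[fun :: fun]>
step 5: <C=6, E=∅, S=∅, K=[mulR :: fun :: fun]>
step 6: <C=4, E=∅, S=∅, K=[mulL(6) :: fun :: fun]>
step 7: <C=(if0 (x + -1) then x else 6), E={x↦0}, S={0↦24}, K=[fun]>
step 8: <C=(x + -1), E={x↦0}, S={0↦24}, K=[if0 :: fun]>
step 9: <C=x, E={x↦0}, S={0↦24}, K=[addR :: if0 :: fun]>
step 10: <C=-1, E={x↦0}, S={0↦24}, K=[addL(24) :: if0 :: fun]>
step 11: <C=6, E={x↦0}, S={0↦24}, K=[fun]>
step 12: <C=(0 + (w + w)), E={w↦1}, S={0↦24, 1↦6}, K=∅>
step 13: <C=0, E={w↦1}, S={0↦24, 1↦6}, K=[addR]>
step 14: <C=(w + w), E={w↦1}, S={0↦24, 1↦6}, K=[addL(0)]>
step 15: <C=w, E={w↦1}, S={0↦24, 1↦6}, K=[addR :: addL(0)]>
step 16: <C=w, E={w↦1}, S={0↦24, 1↦6}, K=[addL(6) :: addL(0)]>
→ final value 12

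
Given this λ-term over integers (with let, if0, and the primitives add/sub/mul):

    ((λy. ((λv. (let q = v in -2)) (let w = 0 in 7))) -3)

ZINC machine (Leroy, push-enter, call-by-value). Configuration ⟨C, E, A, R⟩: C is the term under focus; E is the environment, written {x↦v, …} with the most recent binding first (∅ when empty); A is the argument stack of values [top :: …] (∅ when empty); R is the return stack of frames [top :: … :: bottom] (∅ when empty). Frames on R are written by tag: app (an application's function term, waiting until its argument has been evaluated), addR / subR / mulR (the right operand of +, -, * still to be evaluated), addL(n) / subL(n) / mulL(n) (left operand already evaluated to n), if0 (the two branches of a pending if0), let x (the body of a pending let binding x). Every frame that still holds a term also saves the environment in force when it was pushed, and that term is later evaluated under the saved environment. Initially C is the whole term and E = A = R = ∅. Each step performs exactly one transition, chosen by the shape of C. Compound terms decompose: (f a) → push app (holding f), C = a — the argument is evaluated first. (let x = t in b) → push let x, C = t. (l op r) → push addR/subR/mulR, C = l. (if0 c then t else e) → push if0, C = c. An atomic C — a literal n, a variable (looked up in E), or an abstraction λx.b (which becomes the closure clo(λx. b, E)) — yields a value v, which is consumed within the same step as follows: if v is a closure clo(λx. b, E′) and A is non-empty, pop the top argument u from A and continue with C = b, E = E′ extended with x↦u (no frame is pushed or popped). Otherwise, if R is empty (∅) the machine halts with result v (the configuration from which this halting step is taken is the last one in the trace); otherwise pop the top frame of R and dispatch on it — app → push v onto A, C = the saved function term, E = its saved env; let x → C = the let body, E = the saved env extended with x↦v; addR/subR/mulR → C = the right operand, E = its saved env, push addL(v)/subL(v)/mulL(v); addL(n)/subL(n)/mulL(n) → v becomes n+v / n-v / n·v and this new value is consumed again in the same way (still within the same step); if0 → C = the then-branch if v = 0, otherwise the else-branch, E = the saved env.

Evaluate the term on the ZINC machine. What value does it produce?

0. [C=((λy. ((λv. (let q = v in -2)) (let w = 0 in 7))) -3) | E=∅ | A=∅ | R=∅]
1. [C=-3 | E=∅ | A=∅ | R=[app]]
2. [C=(λy. ((λv. (let q = v in -2)) (let w = 0 in 7))) | E=∅ | A=[-3] | R=∅]
3. [C=((λv. (let q = v in -2)) (let w = 0 in 7)) | E={y↦-3} | A=∅ | R=∅]
4. [C=(let w = 0 in 7) | E={y↦-3} | A=∅ | R=[app]]
5. [C=0 | E={y↦-3} | A=∅ | R=[let w :: app]]
6. [C=7 | E={w↦0, y↦-3} | A=∅ | R=[app]]
7. [C=(λv. (let q = v in -2)) | E={y↦-3} | A=[7] | R=∅]
8. [C=(let q = v in -2) | E={v↦7, y↦-3} | A=∅ | R=∅]
9. [C=v | E={v↦7, y↦-3} | A=∅ | R=[let q]]
10. [C=-2 | E={q↦7, v↦7, y↦-3} | A=∅ | R=∅]
→ final value -2

Answer: -2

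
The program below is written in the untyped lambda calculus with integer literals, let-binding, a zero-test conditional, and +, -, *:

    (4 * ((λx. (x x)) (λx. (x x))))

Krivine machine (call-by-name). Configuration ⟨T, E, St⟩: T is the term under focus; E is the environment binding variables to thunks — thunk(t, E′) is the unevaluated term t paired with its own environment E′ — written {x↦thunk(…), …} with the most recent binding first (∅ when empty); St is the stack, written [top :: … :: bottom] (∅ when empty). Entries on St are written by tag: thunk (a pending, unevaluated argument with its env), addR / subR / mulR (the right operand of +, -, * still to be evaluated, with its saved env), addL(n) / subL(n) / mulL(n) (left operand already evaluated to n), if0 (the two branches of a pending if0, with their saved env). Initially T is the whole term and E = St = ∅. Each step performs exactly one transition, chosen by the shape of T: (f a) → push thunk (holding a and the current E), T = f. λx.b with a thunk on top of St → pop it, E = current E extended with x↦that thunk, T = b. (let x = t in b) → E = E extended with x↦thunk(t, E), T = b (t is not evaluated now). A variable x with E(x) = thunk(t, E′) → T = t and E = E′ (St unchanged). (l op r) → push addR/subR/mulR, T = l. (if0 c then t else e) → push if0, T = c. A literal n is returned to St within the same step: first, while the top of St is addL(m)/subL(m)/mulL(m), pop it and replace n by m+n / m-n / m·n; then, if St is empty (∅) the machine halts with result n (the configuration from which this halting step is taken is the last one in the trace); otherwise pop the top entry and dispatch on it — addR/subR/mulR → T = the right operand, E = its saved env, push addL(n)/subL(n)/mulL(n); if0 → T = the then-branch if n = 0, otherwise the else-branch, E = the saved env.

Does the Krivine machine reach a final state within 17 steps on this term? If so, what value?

[0] [T=(4 * ((λx. (x x)) (λx. (x x)))) | E=∅ | St=∅]
[1] [T=4 | E=∅ | St=[mulR]]
[2] [T=((λx. (x x)) (λx. (x x))) | E=∅ | St=[mulL(4)]]
[3] [T=(λx. (x x)) | E=∅ | St=[thunk :: mulL(4)]]
[4] [T=(x x) | E={x↦thunk((λx. (x x)), ∅)} | St=[mulL(4)]]
[5] [T=x | E={x↦thunk((λx. (x x)), ∅)} | St=[thunk :: mulL(4)]]
[6] [T=(λx. (x x)) | E=∅ | St=[thunk :: mulL(4)]]
[7] [T=(x x) | E={x↦thunk(x, {x↦thunk((λx. (x x)), ∅)})} | St=[mulL(4)]]
[8] [T=x | E={x↦thunk(x, {x↦thunk((λx. (x x)), ∅)})} | St=[thunk :: mulL(4)]]
[9] [T=x | E={x↦thunk((λx. (x x)), ∅)} | St=[thunk :: mulL(4)]]
[10] [T=(λx. (x x)) | E=∅ | St=[thunk :: mulL(4)]]
[11] [T=(x x) | E={x↦thunk(x, {x↦thunk(x, {x↦thunk((λx. (x x)), ∅)})})} | St=[mulL(4)]]
[12] [T=x | E={x↦thunk(x, {x↦thunk(x, {x↦thunk((λx. (x x)), ∅)})})} | St=[thunk :: mulL(4)]]
[13] [T=x | E={x↦thunk(x, {x↦thunk((λx. (x x)), ∅)})} | St=[thunk :: mulL(4)]]
[14] [T=x | E={x↦thunk((λx. (x x)), ∅)} | St=[thunk :: mulL(4)]]
[15] [T=(λx. (x x)) | E=∅ | St=[thunk :: mulL(4)]]
[16] [T=(x x) | E={x↦thunk(x, {x↦thunk(x, {x↦thunk(x, {x↦thunk((λx. (x x)), ∅)})})})} | St=[mulL(4)]]
[17] [T=x | E={x↦thunk(x, {x↦thunk(x, {x↦thunk(x, {x↦thunk((λx. (x x)), ∅)})})})} | St=[thunk :: mulL(4)]]
→ 17 transitions taken and the configuration is still not final: no result within 17 steps

Answer: DIVERGES (no final state within 17 steps)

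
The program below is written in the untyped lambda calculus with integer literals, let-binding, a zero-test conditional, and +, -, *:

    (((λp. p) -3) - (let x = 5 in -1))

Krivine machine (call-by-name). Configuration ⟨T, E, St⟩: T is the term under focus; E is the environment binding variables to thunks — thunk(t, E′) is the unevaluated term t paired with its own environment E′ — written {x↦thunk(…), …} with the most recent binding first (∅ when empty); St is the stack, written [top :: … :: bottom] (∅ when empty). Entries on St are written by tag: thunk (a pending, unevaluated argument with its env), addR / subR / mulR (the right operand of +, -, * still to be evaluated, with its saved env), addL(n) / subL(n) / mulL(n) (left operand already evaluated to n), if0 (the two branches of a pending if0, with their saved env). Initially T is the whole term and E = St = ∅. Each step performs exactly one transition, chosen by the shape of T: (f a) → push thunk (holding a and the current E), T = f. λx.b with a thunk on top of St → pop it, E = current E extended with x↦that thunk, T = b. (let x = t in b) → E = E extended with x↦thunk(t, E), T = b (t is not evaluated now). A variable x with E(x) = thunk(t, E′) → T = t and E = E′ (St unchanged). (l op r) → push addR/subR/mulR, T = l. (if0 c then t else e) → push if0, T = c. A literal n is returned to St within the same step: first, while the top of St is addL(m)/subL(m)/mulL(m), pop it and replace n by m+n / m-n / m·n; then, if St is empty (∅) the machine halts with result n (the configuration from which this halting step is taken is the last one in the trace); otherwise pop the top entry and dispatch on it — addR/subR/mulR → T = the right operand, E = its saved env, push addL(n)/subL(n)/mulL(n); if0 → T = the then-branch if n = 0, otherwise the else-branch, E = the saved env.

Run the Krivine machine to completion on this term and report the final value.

[0] ⟨T=(((λp. p) -3) - (let x = 5 in -1)); E=∅; St=∅⟩
[1] ⟨T=((λp. p) -3); E=∅; St=[subR]⟩
[2] ⟨T=(λp. p); E=∅; St=[thunk :: subR]⟩
[3] ⟨T=p; E={p↦thunk(-3, ∅)}; St=[subR]⟩
[4] ⟨T=-3; E=∅; St=[subR]⟩
[5] ⟨T=(let x = 5 in -1); E=∅; St=[subL(-3)]⟩
[6] ⟨T=-1; E={x↦thunk(5, ∅)}; St=[subL(-3)]⟩
→ final value -2

Answer: -2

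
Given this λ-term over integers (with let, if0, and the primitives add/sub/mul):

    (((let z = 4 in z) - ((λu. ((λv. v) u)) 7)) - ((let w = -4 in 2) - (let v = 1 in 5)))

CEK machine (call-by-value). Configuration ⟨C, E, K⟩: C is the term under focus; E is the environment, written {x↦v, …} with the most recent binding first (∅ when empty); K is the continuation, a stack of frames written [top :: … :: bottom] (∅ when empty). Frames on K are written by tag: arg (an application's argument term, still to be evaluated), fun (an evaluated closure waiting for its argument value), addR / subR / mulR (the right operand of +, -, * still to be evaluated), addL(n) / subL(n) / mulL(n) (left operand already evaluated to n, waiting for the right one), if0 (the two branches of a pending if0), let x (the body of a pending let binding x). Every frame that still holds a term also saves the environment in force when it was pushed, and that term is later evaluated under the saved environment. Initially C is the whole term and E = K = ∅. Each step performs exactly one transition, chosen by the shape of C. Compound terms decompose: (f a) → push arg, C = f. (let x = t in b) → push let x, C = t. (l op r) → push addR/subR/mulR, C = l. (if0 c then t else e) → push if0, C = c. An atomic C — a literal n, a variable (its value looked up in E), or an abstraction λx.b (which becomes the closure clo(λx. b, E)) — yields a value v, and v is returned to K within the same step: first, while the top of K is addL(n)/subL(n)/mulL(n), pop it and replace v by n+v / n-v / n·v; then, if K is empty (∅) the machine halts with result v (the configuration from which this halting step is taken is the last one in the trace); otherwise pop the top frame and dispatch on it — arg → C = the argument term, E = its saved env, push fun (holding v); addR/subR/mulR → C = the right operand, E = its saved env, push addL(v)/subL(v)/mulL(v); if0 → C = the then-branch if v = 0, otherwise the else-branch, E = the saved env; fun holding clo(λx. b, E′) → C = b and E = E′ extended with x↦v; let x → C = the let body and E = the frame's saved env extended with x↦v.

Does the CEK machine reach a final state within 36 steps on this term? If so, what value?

t=0: [C=(((let z = 4 in z) - ((λu. ((λv. v) u)) 7)) - ((let w = -4 in 2) - (let v = 1 in 5))) | E=∅ | K=∅]
t=1: [C=((let z = 4 in z) - ((λu. ((λv. v) u)) 7)) | E=∅ | K=[subR]]
t=2: [C=(let z = 4 in z) | E=∅ | K=[subR :: subR]]
t=3: [C=4 | E=∅ | K=[let z :: subR :: subR]]
t=4: [C=z | E={z↦4} | K=[subR :: subR]]
t=5: [C=((λu. ((λv. v) u)) 7) | E=∅ | K=[subL(4) :: subR]]
t=6: [C=(λu. ((λv. v) u)) | E=∅ | K=[arg :: subL(4) :: subR]]
t=7: [C=7 | E=∅ | K=[fun :: subL(4) :: subR]]
t=8: [C=((λv. v) u) | E={u↦7} | K=[subL(4) :: subR]]
t=9: [C=(λv. v) | E={u↦7} | K=[arg :: subL(4) :: subR]]
t=10: [C=u | E={u↦7} | K=[fun :: subL(4) :: subR]]
t=11: [C=v | E={v↦7, u↦7} | K=[subL(4) :: subR]]
t=12: [C=((let w = -4 in 2) - (let v = 1 in 5)) | E=∅ | K=[subL(-3)]]
t=13: [C=(let w = -4 in 2) | E=∅ | K=[subR :: subL(-3)]]
t=14: [C=-4 | E=∅ | K=[let w :: subR :: subL(-3)]]
t=15: [C=2 | E={w↦-4} | K=[subR :: subL(-3)]]
t=16: [C=(let v = 1 in 5) | E=∅ | K=[subL(2) :: subL(-3)]]
t=17: [C=1 | E=∅ | K=[let v :: subL(2) :: subL(-3)]]
t=18: [C=5 | E={v↦1} | K=[subL(2) :: subL(-3)]]
→ final value 0

Answer: 0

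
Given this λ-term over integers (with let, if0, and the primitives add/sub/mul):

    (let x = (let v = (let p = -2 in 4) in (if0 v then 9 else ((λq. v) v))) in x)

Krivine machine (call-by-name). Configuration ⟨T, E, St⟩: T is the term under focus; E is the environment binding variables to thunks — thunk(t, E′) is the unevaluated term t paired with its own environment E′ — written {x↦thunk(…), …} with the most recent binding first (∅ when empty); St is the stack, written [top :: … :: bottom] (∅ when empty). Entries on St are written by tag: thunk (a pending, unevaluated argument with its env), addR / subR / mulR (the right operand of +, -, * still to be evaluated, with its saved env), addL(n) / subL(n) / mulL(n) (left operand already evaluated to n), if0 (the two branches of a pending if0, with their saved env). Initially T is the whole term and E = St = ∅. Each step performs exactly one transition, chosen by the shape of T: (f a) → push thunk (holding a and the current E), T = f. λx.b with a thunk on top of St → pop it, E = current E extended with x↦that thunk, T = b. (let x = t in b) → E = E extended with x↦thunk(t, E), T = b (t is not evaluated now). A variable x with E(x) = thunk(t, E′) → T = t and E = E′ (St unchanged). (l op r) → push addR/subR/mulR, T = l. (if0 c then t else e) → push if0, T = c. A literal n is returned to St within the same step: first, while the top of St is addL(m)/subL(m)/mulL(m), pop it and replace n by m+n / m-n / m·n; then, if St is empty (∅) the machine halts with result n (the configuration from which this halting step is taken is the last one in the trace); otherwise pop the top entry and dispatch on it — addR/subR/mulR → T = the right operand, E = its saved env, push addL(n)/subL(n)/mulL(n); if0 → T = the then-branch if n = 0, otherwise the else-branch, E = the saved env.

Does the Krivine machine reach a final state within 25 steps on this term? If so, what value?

0. <T=(let x = (let v = (let p = -2 in 4) in (if0 v then 9 else ((λq. v) v))) in x), E=∅, St=∅>
1. <T=x, E={x↦thunk((let v = (let p = -2 in 4) in (if0 v then 9 else ((λq. v) v))), ∅)}, St=∅>
2. <T=(let v = (let p = -2 in 4) in (if0 v then 9 else ((λq. v) v))), E=∅, St=∅>
3. <T=(if0 v then 9 else ((λq. v) v)), E={v↦thunk((let p = -2 in 4), ∅)}, St=∅>
4. <T=v, E={v↦thunk((let p = -2 in 4), ∅)}, St=[if0]>
5. <T=(let p = -2 in 4), E=∅, St=[if0]>
6. <T=4, E={p↦thunk(-2, ∅)}, St=[if0]>
7. <T=((λq. v) v), E={v↦thunk((let p = -2 in 4), ∅)}, St=∅>
8. <T=(λq. v), E={v↦thunk((let p = -2 in 4), ∅)}, St=[thunk]>
9. <T=v, E={q↦thunk(v, {v↦thunk((let p = -2 in 4), ∅)}), v↦thunk((let p = -2 in 4), ∅)}, St=∅>
10. <T=(let p = -2 in 4), E=∅, St=∅>
11. <T=4, E={p↦thunk(-2, ∅)}, St=∅>
→ final value 4

Answer: 4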